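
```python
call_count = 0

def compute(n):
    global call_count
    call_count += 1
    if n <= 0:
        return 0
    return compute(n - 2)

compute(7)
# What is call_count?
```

Linear recursion stepping by 2: 5 calls from n=7 down to ≤0.

Answer: 5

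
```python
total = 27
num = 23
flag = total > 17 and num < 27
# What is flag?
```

Trace:
`total = 27` → total = 27
`num = 23` → num = 23
`flag = total > 17 and num < 27` → flag = True
So flag = True

Answer: True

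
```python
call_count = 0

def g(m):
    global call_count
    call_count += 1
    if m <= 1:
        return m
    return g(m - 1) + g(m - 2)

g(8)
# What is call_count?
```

Calls(m) = 1 + Calls(m-1) + Calls(m-2); Calls(0)=Calls(1)=1. For m=8 this gives 67.

Answer: 67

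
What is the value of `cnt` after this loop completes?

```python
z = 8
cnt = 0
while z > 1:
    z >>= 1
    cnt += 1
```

Count right shifts until 1
`cnt` takes the values: 0 → 1 → 2 → 3

Answer: 3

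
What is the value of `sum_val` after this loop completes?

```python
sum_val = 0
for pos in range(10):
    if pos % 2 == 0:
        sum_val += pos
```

Sum of even numbers 0 to 9
`sum_val` takes the values: 0 → 2 → 6 → 12 → 20

Answer: 20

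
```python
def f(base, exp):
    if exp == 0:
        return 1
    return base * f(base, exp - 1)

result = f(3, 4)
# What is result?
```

f(3, 4) = 3 * 3 * 3 * 3 = 81

Answer: 81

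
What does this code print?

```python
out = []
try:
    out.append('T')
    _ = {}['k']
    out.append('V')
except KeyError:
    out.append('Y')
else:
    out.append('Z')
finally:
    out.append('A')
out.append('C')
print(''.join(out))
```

Execution trace: 'T' (try body) → 'Y' (except KeyError) → 'A' (finally) → 'C' (after the try/except). Output: TYAC

Answer: TYAC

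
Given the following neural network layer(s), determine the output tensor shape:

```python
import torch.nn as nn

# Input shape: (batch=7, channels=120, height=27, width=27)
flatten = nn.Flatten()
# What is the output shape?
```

Input: (7, 120, 27, 27) -> Output: (7, 87480)

Answer: (7, 87480)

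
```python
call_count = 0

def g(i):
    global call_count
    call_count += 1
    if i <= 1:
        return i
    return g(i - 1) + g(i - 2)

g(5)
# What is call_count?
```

Calls(i) = 1 + Calls(i-1) + Calls(i-2); Calls(0)=Calls(1)=1. For i=5 this gives 15.

Answer: 15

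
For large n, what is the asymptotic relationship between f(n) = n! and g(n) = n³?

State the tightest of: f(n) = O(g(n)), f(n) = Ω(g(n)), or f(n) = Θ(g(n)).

n! vs n³: f(n) = Ω(g(n)) but not O(g(n)) — n! grows strictly faster than n³.

Answer: f(n) = Ω(g(n)) but not O(g(n)) — n! grows strictly faster than n³.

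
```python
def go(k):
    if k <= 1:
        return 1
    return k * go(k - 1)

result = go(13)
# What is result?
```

go(13) = 13 * 12 * 11 * 10 * 9 * 8 * 7 * 6 * 5 * 4 * 3 * 2 * 1 = 6227020800

Answer: 6227020800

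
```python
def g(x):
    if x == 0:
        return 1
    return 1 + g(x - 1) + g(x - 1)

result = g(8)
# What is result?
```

g(x) = 1 + 2·g(x-1), g(0)=1. Closed form: (1+1)·2^8 - 1 = 511.

Answer: 511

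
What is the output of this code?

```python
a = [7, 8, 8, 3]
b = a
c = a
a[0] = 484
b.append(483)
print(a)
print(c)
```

Key concept: multiple aliases.
Step by step:
`a = [7, 8, 8, 3]` → a = [7, 8, 8, 3]
`b = a` → b = [7, 8, 8, 3] (same object as a)
`c = a` → c = [7, 8, 8, 3] (same object as a, b)
`a[0] = 484` → a = [484, 8, 8, 3] (same object as b, c); b = [484, 8, 8, 3] (same object as a, c); c = [484, 8, 8, 3] (same object as a, b)
`b.append(483)` → a = [484, 8, 8, 3, 483] (same object as b, c); b = [484, 8, 8, 3, 483] (same object as a, c); c = [484, 8, 8, 3, 483] (same object as a, b)
`print(a)` → prints [484, 8, 8, 3, 483]
`print(c)` → prints [484, 8, 8, 3, 483]

Answer:
[484, 8, 8, 3, 483]
[484, 8, 8, 3, 483]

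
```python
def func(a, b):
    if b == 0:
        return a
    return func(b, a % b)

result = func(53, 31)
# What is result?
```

func(53, 31) -> func(31, 22) -> func(22, 9) -> func(9, 4) -> func(4, 1) -> func(1, 0) -> 1

Answer: 1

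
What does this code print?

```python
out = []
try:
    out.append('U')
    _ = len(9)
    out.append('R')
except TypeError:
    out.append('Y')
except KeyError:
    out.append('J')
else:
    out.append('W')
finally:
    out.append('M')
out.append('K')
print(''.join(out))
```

Execution trace: 'U' (try body) → 'Y' (except TypeError) → 'M' (finally) → 'K' (after the try/except). Output: UYMK

Answer: UYMK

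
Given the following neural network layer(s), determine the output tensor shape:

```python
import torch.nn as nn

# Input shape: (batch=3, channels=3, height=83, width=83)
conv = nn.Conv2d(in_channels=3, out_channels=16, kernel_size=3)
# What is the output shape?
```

Input: (3, 3, 83, 83) -> Output: (3, 16, 81, 81)

Answer: (3, 16, 81, 81)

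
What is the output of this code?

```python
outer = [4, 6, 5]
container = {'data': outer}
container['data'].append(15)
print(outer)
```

Key concept: dict holds reference to list.
Step by step:
`outer = [4, 6, 5]` → outer = [4, 6, 5]
`container = {'data': outer}` → container = {'data': [4, 6, 5]}
`container['data'].append(15)` → outer = [4, 6, 5, 15]; container = {'data': [4, 6, 5, 15]}
`print(outer)` → prints [4, 6, 5, 15]

Answer: [4, 6, 5, 15]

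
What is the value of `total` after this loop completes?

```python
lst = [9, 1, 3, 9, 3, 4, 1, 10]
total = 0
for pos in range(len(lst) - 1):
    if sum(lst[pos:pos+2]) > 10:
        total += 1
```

Count windows with sum > 10
`total` takes the values: 0 → 1 → 2 → 3

Answer: 3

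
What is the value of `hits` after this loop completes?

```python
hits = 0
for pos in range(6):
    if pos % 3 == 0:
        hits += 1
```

Count numbers divisible by 3 in range(6)
`hits` takes the values: 0 → 1 → 2

Answer: 2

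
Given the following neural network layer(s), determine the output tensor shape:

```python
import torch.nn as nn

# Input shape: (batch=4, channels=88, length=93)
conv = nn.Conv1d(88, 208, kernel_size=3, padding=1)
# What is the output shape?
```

Input: (4, 88, 93) -> Output: (4, 208, 93)

Answer: (4, 208, 93)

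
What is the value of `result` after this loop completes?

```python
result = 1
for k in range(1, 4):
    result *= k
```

3! = 6
`result` takes the values: 1 → 2 → 6

Answer: 6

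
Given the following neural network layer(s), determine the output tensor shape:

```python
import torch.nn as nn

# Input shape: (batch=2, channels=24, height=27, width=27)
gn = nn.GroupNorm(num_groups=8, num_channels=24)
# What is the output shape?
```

Input: (2, 24, 27, 27) -> Output: (2, 24, 27, 27)

Answer: (2, 24, 27, 27)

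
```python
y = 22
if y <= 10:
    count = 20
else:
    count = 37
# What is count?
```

Trace:
`y = 22` → y = 22
`if y <= 10: ...` → y <= 10 is False, take else branch → count = 37
So count = 37

Answer: 37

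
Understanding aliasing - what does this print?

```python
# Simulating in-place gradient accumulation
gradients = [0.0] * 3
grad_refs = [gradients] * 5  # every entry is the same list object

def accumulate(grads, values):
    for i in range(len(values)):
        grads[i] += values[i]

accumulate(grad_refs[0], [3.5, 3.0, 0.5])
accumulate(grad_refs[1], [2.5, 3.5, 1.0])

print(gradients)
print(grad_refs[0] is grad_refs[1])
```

Key concept: gradient accumulation aliasing.
Step by step:
`gradients = [0.0] * 3` → gradients = [0.0, 0.0, 0.0]
`grad_refs = [gradients] * 5` → grad_refs = [[0.0, 0.0, 0.0], [0.0, 0.0, 0.0], [0.0, 0.0, 0.0], [0.0, 0.0, 0.0], [0.0, 0.0, 0.0]]
`accumulate(grad_refs[0], [3.5, 3.0, 0.5])` → gradients = [3.5, 3.0, 0.5]; grad_refs = [[3.5, 3.0, 0.5], [3.5, 3.0, 0.5], [3.5, 3.0, 0.5], [3.5, 3.0, 0.5], [3.5, 3.0, 0.5]]
`accumulate(grad_refs[1], [2.5, 3.5, 1.0])` → gradients = [6.0, 6.5, 1.5]; grad_refs = [[6.0, 6.5, 1.5], [6.0, 6.5, 1.5], [6.0, 6.5, 1.5], [6.0, 6.5, 1.5], [6.0, 6.5, 1.5]]
`print(gradients)` → prints [6.0, 6.5, 1.5]
`print(grad_refs[0] is grad_refs[1])` → prints True

Answer:
[6.0, 6.5, 1.5]
True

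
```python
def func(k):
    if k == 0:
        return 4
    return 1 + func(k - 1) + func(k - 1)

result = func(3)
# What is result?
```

func(k) = 1 + 2·func(k-1), func(0)=4. Closed form: (4+1)·2^3 - 1 = 39.

Answer: 39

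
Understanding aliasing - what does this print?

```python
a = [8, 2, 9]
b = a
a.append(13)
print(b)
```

Key concept: basic list aliasing.
Step by step:
`a = [8, 2, 9]` → a = [8, 2, 9]
`b = a` → b = [8, 2, 9] (same object as a)
`a.append(13)` → a = [8, 2, 9, 13] (same object as b); b = [8, 2, 9, 13] (same object as a)
`print(b)` → prints [8, 2, 9, 13]

Answer: [8, 2, 9, 13]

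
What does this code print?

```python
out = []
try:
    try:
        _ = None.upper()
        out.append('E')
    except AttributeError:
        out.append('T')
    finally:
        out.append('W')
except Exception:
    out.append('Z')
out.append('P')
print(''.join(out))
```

Execution trace: 'T' (inner except AttributeError) → 'W' (inner finally) → 'P' (after the try/except). Output: TWP

Answer: TWP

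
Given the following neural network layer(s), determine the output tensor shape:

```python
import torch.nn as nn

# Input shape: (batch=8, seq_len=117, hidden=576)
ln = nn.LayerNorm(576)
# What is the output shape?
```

Input: (8, 117, 576) -> Output: (8, 117, 576)

Answer: (8, 117, 576)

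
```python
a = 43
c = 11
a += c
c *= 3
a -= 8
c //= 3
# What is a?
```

Trace:
`a = 43` → a = 43
`c = 11` → c = 11
`a += c` → a = 54
`c *= 3` → c = 33
`a -= 8` → a = 46
`c //= 3` → c = 11
So a = 46

Answer: 46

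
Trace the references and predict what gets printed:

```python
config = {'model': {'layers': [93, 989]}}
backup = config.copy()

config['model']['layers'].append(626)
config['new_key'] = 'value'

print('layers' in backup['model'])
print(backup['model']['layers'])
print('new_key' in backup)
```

Key concept: shallow copy gotcha with nested dict.
Step by step:
`config = {'model': {'layers': [93, 989]}}` → config = {'model': {'layers': [93, 989]}}
`backup = config.copy()` → backup = {'model': {'layers': [93, 989]}}
`config['model']['layers'].append(626)` → config = {'model': {'layers': [93, 989, 626]}}; backup = {'model': {'layers': [93, 989, 626]}}
`config['new_key'] = 'value'` → config = {'model': {'layers': [93, 989, 626]}, 'new_key': 'value'}
`print('layers' in backup['model'])` → prints True
`print(backup['model']['layers'])` → prints [93, 989, 626]
`print('new_key' in backup)` → prints False

Answer:
True
[93, 989, 626]
False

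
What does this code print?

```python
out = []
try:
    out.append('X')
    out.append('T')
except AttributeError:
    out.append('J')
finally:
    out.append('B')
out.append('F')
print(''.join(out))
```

Execution trace: 'X' (try body) → 'T' (try body, no exception) → 'B' (finally) → 'F' (after the try/except). Output: XTBF

Answer: XTBF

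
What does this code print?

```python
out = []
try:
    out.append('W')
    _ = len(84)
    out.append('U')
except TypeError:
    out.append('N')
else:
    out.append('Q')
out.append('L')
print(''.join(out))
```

Execution trace: 'W' (try body) → 'N' (except TypeError) → 'L' (after the try/except). Output: WNL

Answer: WNL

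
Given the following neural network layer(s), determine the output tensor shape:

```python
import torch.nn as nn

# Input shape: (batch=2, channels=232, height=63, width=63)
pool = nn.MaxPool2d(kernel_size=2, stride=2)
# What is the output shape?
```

Input: (2, 232, 63, 63) -> Output: (2, 232, 31, 31)

Answer: (2, 232, 31, 31)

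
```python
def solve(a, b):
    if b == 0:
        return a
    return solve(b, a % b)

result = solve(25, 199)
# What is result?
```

solve(25, 199) -> solve(199, 25) -> solve(25, 24) -> solve(24, 1) -> solve(1, 0) -> 1

Answer: 1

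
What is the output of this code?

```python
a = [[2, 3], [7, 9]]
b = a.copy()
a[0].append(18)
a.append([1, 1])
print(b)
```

Key concept: shallow copy with nested lists.
Step by step:
`a = [[2, 3], [7, 9]]` → a = [[2, 3], [7, 9]]
`b = a.copy()` → b = [[2, 3], [7, 9]]
`a[0].append(18)` → a = [[2, 3, 18], [7, 9]]; b = [[2, 3, 18], [7, 9]]
`a.append([1, 1])` → a = [[2, 3, 18], [7, 9], [1, 1]]
`print(b)` → prints [[2, 3, 18], [7, 9]]

Answer: [[2, 3, 18], [7, 9]]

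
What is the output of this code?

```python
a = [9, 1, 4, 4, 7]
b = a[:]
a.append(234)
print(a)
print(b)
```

Key concept: slice [:] creates copy.
Step by step:
`a = [9, 1, 4, 4, 7]` → a = [9, 1, 4, 4, 7]
`b = a[:]` → b = [9, 1, 4, 4, 7]
`a.append(234)` → a = [9, 1, 4, 4, 7, 234]
`print(a)` → prints [9, 1, 4, 4, 7, 234]
`print(b)` → prints [9, 1, 4, 4, 7]

Answer:
[9, 1, 4, 4, 7, 234]
[9, 1, 4, 4, 7]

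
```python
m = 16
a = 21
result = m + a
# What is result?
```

Trace:
`m = 16` → m = 16
`a = 21` → a = 21
`result = m + a` → result = 37
So result = 37

Answer: 37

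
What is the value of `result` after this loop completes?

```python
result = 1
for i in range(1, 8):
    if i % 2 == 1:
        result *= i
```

Product of odd numbers 1 to 7
`result` takes the values: 1 → 3 → 15 → 105

Answer: 105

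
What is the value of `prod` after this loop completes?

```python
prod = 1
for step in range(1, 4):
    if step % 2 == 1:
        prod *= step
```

Product of odd numbers 1 to 3
`prod` takes the values: 1 → 3

Answer: 3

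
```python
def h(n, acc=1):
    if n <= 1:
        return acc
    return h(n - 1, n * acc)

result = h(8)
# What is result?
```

Accumulator trace (n, acc): (8, 1) -> (7, 8) -> (6, 56) -> (5, 336) -> (4, 1680) -> (3, 6720) -> (2, 20160) -> (1, 40320) -> return 40320

Answer: 40320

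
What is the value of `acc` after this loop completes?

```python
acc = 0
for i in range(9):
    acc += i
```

Sum of 0 to 8 = 36
`acc` takes the values: 0 → 1 → 3 → 6 → 10 → 15 → 21 → 28 → 36

Answer: 36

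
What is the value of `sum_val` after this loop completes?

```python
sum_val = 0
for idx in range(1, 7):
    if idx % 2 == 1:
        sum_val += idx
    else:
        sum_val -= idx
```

Add odd, subtract even
`sum_val` takes the values: 0 → 1 → -1 → 2 → -2 → 3 → -3

Answer: -3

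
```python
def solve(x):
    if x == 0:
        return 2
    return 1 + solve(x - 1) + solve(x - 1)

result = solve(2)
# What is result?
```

solve(x) = 1 + 2·solve(x-1), solve(0)=2. Closed form: (2+1)·2^2 - 1 = 11.

Answer: 11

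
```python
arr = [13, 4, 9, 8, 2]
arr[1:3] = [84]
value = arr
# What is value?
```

Trace:
`arr = [13, 4, 9, 8, 2]` → arr = [13, 4, 9, 8, 2]
`arr[1:3] = [84]` → arr = [13, 84, 8, 2]
`value = arr` → value = [13, 84, 8, 2]
So value = [13, 84, 8, 2]

Answer: [13, 84, 8, 2]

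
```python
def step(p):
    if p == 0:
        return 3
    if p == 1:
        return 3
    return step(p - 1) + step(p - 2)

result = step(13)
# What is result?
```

Build up from base cases: step(0)=3, step(1)=3, step(2)=6, step(3)=9, step(4)=15, step(5)=24, step(6)=39, ..., step(13)=1131

Answer: 1131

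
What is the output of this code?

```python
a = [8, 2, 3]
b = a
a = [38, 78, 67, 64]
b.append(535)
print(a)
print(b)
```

Key concept: rebinding vs mutation: a is rebound to a new list, b still points at the original.
Step by step:
`a = [8, 2, 3]` → a = [8, 2, 3]
`b = a` → b = [8, 2, 3] (same object as a)
`a = [38, 78, 67, 64]` → a = [38, 78, 67, 64]
`b.append(535)` → b = [8, 2, 3, 535]
`print(a)` → prints [38, 78, 67, 64]
`print(b)` → prints [8, 2, 3, 535]

Answer:
[38, 78, 67, 64]
[8, 2, 3, 535]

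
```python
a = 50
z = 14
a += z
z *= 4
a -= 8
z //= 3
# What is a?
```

Trace:
`a = 50` → a = 50
`z = 14` → z = 14
`a += z` → a = 64
`z *= 4` → z = 56
`a -= 8` → a = 56
`z //= 3` → z = 18
So a = 56

Answer: 56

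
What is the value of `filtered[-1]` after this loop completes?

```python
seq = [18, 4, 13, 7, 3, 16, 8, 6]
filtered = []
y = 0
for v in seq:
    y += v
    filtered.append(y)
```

Cumulative sum ends at 75
`filtered` takes the values: [] → [18] → [18, 22] → [18, 22, 35] → [18, 22, 35, 42] → [18, 22, 35, 42, 45] → [18, 22, 35, 42, 45, 61] → [18, 22, 35, 42, 45, 61, 69] → [18, 22, 35, 42, 45, 61, 69, 75]
So `filtered[-1]` = 75

Answer: 75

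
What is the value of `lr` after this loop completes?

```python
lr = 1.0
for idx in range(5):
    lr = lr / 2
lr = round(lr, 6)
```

Halving LR 5 times: 1 / 2^5
`lr` takes the values: 1.0 → 0.5 → 0.25 → 0.125 → 0.0625 → 0.03125

Answer: 0.03125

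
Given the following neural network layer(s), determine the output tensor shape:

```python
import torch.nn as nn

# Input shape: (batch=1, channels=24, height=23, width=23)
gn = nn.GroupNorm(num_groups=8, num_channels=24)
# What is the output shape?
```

Input: (1, 24, 23, 23) -> Output: (1, 24, 23, 23)

Answer: (1, 24, 23, 23)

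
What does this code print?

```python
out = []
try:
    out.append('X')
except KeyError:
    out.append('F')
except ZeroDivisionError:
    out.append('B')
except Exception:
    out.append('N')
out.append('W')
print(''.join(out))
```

Execution trace: 'X' (try body, no exception) → 'W' (after the try/except). Output: XW

Answer: XW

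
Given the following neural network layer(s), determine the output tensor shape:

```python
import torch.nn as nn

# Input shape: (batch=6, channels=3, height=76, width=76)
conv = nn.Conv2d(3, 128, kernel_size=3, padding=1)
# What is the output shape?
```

Input: (6, 3, 76, 76) -> Output: (6, 128, 76, 76)

Answer: (6, 128, 76, 76)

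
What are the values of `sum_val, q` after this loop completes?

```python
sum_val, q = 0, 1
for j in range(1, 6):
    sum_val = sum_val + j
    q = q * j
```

Sum and factorial of 1 to 5
`sum_val, q` takes the values: (0, 1) → (1, 1) → (3, 1) → (3, 2) → (6, 2) → (6, 6) → (10, 6) → (10, 24) → (15, 24) → (15, 120)

Answer: 15, 120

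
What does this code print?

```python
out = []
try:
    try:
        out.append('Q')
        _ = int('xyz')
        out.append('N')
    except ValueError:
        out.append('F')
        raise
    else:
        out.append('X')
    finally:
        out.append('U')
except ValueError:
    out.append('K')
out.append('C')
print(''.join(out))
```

Execution trace: 'Q' (inner try body) → 'F' (inner except ValueError) → 'U' (inner finally) → 'K' (outer except ValueError) → 'C' (after the try/except). Output: QFUKC

Answer: QFUKC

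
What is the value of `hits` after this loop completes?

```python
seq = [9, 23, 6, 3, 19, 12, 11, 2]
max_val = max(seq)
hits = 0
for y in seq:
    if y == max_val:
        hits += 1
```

Count of max value 23 in [9, 23, 6, 3, 19, 12, 11, 2]
`hits` takes the values: 0 → 1

Answer: 1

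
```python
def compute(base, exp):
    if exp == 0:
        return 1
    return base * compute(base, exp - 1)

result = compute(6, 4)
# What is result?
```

compute(6, 4) = 6 * 6 * 6 * 6 = 1296

Answer: 1296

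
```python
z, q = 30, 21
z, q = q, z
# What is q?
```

Trace:
`z, q = 30, 21` → z = 30; q = 21
`z, q = q, z` → z = 21; q = 30
So q = 30

Answer: 30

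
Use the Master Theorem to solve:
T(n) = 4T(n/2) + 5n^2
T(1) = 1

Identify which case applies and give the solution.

a=4, b=2, f(n)=5n^2. log_2(4) = 2. Since c=2 = 2, Case 2 applies: T(n) = Θ(n^log_b(a) · log n) = O(n^2 log n).

Answer: O(n^2 log n) - Case 2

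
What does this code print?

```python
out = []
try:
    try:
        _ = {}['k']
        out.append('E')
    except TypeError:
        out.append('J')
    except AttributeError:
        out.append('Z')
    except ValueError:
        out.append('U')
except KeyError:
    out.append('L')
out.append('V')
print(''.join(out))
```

Execution trace: 'L' (outer except KeyError) → 'V' (after the try/except). Output: LV

Answer: LV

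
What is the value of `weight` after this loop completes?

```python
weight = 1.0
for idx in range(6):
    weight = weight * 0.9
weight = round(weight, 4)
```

Exponential decay: 1.0 * 0.9^6
`weight` takes the values: 1.0 → 0.9 → 0.81 → 0.729 → 0.6561 → 0.59049 → 0.531441 → 0.5314

Answer: 0.5314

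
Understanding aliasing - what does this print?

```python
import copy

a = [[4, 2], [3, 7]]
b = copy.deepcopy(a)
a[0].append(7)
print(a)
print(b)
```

Key concept: deep copy is fully independent.
Step by step:
`a = [[4, 2], [3, 7]]` → a = [[4, 2], [3, 7]]
`b = copy.deepcopy(a)` → b = [[4, 2], [3, 7]]
`a[0].append(7)` → a = [[4, 2, 7], [3, 7]]
`print(a)` → prints [[4, 2, 7], [3, 7]]
`print(b)` → prints [[4, 2], [3, 7]]

Answer:
[[4, 2, 7], [3, 7]]
[[4, 2], [3, 7]]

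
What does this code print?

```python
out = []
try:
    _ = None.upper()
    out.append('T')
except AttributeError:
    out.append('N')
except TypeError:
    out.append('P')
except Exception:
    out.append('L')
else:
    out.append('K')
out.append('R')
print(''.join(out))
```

Execution trace: 'N' (except AttributeError) → 'R' (after the try/except). Output: NR

Answer: NR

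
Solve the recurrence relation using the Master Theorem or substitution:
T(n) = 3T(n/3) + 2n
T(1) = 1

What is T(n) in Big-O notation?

By Master Theorem: a=3, b=3, f(n)=2n. Since log_3(3) = 1 and f(n) = Θ(n^1), Case 2 applies. T(n) = O(n log n).

Answer: O(n log n)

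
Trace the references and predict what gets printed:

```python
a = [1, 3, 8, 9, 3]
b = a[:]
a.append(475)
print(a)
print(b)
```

Key concept: slice [:] creates copy.
Step by step:
`a = [1, 3, 8, 9, 3]` → a = [1, 3, 8, 9, 3]
`b = a[:]` → b = [1, 3, 8, 9, 3]
`a.append(475)` → a = [1, 3, 8, 9, 3, 475]
`print(a)` → prints [1, 3, 8, 9, 3, 475]
`print(b)` → prints [1, 3, 8, 9, 3]

Answer:
[1, 3, 8, 9, 3, 475]
[1, 3, 8, 9, 3]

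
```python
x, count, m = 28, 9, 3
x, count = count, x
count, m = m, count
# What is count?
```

Trace:
`x, count, m = 28, 9, 3` → x = 28; count = 9; m = 3
`x, count = count, x` → x = 9; count = 28
`count, m = m, count` → count = 3; m = 28
So count = 3

Answer: 3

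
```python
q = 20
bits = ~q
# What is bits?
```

Trace:
`q = 20` → q = 20
`bits = ~q` → bits = -21
So bits = -21

Answer: -21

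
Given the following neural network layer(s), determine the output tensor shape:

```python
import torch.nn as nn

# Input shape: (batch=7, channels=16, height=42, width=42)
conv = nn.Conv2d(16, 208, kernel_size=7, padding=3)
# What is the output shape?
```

Input: (7, 16, 42, 42) -> Output: (7, 208, 42, 42)

Answer: (7, 208, 42, 42)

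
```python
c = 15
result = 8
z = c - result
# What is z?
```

Trace:
`c = 15` → c = 15
`result = 8` → result = 8
`z = c - result` → z = 7
So z = 7

Answer: 7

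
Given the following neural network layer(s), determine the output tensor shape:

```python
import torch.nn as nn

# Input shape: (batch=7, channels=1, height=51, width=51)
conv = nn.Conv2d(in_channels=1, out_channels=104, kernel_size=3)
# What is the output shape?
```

Input: (7, 1, 51, 51) -> Output: (7, 104, 49, 49)

Answer: (7, 104, 49, 49)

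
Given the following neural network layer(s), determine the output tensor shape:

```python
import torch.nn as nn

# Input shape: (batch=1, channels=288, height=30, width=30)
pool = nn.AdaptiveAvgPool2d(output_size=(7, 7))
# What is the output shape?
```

Input: (1, 288, 30, 30) -> Output: (1, 288, 7, 7)

Answer: (1, 288, 7, 7)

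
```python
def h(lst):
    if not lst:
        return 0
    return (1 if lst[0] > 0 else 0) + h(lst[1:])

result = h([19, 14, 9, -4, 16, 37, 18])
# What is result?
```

Count of positive elements in [19, 14, 9, -4, 16, 37, 18] = 6

Answer: 6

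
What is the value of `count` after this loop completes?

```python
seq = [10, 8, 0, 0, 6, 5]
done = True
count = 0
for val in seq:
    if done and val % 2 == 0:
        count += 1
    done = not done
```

Count even values at even positions
`count` takes the values: 0 → 1 → 2 → 3

Answer: 3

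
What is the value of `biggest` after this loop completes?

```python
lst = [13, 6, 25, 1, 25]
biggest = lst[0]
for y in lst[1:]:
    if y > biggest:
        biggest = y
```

Maximum of [13, 6, 25, 1, 25]
`biggest` takes the values: 13 → 25

Answer: 25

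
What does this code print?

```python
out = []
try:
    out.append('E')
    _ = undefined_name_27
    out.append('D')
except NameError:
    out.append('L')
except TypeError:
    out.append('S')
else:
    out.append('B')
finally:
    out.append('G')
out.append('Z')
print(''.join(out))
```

Execution trace: 'E' (try body) → 'L' (except NameError) → 'G' (finally) → 'Z' (after the try/except). Output: ELGZ

Answer: ELGZ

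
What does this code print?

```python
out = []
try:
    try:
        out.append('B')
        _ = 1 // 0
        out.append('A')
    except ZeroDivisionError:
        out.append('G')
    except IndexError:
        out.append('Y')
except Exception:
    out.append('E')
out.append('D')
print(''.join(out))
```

Execution trace: 'B' (inner try body) → 'G' (inner except ZeroDivisionError) → 'D' (after the try/except). Output: BGD

Answer: BGD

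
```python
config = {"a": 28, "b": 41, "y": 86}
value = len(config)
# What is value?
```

Trace:
`config = {"a": 28, "b": 41, "y": 86}` → config = {'a': 28, 'b': 41, 'y': 86}
`value = len(config)` → value = 3
So value = 3

Answer: 3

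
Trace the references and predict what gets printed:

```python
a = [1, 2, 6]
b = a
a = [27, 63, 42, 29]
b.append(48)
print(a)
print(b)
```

Key concept: rebinding vs mutation: a is rebound to a new list, b still points at the original.
Step by step:
`a = [1, 2, 6]` → a = [1, 2, 6]
`b = a` → b = [1, 2, 6] (same object as a)
`a = [27, 63, 42, 29]` → a = [27, 63, 42, 29]
`b.append(48)` → b = [1, 2, 6, 48]
`print(a)` → prints [27, 63, 42, 29]
`print(b)` → prints [1, 2, 6, 48]

Answer:
[27, 63, 42, 29]
[1, 2, 6, 48]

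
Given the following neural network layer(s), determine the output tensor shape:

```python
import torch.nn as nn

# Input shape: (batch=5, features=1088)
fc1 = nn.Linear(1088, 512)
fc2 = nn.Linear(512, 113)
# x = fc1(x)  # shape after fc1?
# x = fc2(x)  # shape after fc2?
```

Input: (5, 1088) -> after fc1: (5, 512) -> Output: (5, 113)

Answer: (5, 113)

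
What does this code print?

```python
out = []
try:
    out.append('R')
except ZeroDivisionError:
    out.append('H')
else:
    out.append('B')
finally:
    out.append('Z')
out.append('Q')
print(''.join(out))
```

Execution trace: 'R' (try body, no exception) → 'B' (else) → 'Z' (finally) → 'Q' (after the try/except). Output: RBZQ

Answer: RBZQ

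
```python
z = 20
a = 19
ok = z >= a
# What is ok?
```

Trace:
`z = 20` → z = 20
`a = 19` → a = 19
`ok = z >= a` → ok = True
So ok = True

Answer: True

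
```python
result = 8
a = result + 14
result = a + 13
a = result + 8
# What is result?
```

Trace:
`result = 8` → result = 8
`a = result + 14` → a = 22
`result = a + 13` → result = 35
`a = result + 8` → a = 43
So result = 35

Answer: 35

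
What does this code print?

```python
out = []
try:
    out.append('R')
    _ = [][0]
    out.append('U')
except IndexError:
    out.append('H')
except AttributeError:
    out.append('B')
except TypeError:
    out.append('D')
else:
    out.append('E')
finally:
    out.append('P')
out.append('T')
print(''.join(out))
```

Execution trace: 'R' (try body) → 'H' (except IndexError) → 'P' (finally) → 'T' (after the try/except). Output: RHPT

Answer: RHPT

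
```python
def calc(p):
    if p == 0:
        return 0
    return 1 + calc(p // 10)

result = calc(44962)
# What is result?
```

Count of digits of 44962: 5

Answer: 5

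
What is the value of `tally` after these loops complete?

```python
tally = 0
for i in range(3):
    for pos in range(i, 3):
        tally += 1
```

Upper triangle: 3 + 2 + ... + 1
`tally` takes the values: 0 → 1 → 2 → 3 → 4 → 5 → 6

Answer: 6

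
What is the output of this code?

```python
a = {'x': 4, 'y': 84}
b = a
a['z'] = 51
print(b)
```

Key concept: dict aliasing.
Step by step:
`a = {'x': 4, 'y': 84}` → a = {'x': 4, 'y': 84}
`b = a` → b = {'x': 4, 'y': 84} (same object as a)
`a['z'] = 51` → a = {'x': 4, 'y': 84, 'z': 51} (same object as b); b = {'x': 4, 'y': 84, 'z': 51} (same object as a)
`print(b)` → prints {'x': 4, 'y': 84, 'z': 51}

Answer: {'x': 4, 'y': 84, 'z': 51}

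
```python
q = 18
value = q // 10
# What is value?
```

Trace:
`q = 18` → q = 18
`value = q // 10` → value = 1
So value = 1

Answer: 1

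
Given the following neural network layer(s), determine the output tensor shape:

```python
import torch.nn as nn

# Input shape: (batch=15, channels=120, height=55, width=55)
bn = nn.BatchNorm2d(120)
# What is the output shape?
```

Input: (15, 120, 55, 55) -> Output: (15, 120, 55, 55)

Answer: (15, 120, 55, 55)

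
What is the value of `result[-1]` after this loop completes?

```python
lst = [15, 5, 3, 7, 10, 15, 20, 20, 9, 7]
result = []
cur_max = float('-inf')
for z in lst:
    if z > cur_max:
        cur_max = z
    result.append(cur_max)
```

Running max ends at 20
`result` takes the values: [] → [15] → [15, 15] → [15, 15, 15] → [15, 15, 15, 15] → [15, 15, 15, 15, 15] → [15, 15, 15, 15, 15, 15] → [15, 15, 15, 15, 15, 15, 20] → [15, 15, 15, 15, 15, 15, 20, 20] → [15, 15, 15, 15, 15, 15, 20, 20, 20] → [15, 15, 15, 15, 15, 15, 20, 20, 20, 20]
So `result[-1]` = 20

Answer: 20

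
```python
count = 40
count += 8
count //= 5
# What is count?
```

Trace:
`count = 40` → count = 40
`count += 8` → count = 48
`count //= 5` → count = 9
So count = 9

Answer: 9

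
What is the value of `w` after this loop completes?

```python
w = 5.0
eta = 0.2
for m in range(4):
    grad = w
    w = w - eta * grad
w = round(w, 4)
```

Gradient descent: w = 5.0 * (1 - 0.2)^4
`w` takes the values: 5.0 → 4.0 → 3.2 → 2.56 → 2.048

Answer: 2.048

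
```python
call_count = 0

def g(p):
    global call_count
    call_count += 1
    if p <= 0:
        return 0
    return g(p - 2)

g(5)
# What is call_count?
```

Linear recursion stepping by 2: 4 calls from p=5 down to ≤0.

Answer: 4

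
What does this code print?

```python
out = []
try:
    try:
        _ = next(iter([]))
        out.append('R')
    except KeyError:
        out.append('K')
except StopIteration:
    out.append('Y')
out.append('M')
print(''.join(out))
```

Execution trace: 'Y' (outer except StopIteration) → 'M' (after the try/except). Output: YM

Answer: YM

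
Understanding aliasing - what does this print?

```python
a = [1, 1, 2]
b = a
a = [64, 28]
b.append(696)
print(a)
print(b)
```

Key concept: rebinding vs mutation: a is rebound to a new list, b still points at the original.
Step by step:
`a = [1, 1, 2]` → a = [1, 1, 2]
`b = a` → b = [1, 1, 2] (same object as a)
`a = [64, 28]` → a = [64, 28]
`b.append(696)` → b = [1, 1, 2, 696]
`print(a)` → prints [64, 28]
`print(b)` → prints [1, 1, 2, 696]

Answer:
[64, 28]
[1, 1, 2, 696]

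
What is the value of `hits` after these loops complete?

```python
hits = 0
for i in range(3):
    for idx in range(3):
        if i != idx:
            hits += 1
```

3² - 3 (exclude diagonal)
`hits` takes the values: 0 → 1 → 2 → 3 → 4 → 5 → 6

Answer: 6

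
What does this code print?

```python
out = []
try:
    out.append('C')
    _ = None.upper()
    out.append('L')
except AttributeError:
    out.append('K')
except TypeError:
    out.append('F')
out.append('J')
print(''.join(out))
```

Execution trace: 'C' (try body) → 'K' (except AttributeError) → 'J' (after the try/except). Output: CKJ

Answer: CKJ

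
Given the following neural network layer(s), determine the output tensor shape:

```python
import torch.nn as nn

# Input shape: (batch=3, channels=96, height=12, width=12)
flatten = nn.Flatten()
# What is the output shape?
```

Input: (3, 96, 12, 12) -> Output: (3, 13824)

Answer: (3, 13824)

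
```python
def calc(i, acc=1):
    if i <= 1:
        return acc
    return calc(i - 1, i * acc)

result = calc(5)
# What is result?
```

Accumulator trace (n, acc): (5, 1) -> (4, 5) -> (3, 20) -> (2, 60) -> (1, 120) -> return 120

Answer: 120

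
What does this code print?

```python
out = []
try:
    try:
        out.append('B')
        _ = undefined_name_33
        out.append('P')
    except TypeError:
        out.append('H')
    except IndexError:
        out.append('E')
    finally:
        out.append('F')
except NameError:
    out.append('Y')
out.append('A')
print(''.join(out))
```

Execution trace: 'B' (inner try body) → 'F' (inner finally) → 'Y' (outer except NameError) → 'A' (after the try/except). Output: BFYA

Answer: BFYA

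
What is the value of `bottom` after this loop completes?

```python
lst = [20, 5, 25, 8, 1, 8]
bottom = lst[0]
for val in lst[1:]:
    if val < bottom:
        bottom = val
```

Minimum of [20, 5, 25, 8, 1, 8]
`bottom` takes the values: 20 → 5 → 1

Answer: 1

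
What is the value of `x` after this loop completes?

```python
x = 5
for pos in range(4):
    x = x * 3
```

Multiply by 3, 4 times: 5 * 3^4 = 405
`x` takes the values: 5 → 15 → 45 → 135 → 405

Answer: 405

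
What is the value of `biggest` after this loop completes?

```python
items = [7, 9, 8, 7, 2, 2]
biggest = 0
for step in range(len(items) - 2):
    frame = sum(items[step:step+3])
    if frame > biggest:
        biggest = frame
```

Max sum of 3-element window in [7, 9, 8, 7, 2, 2]
`biggest` takes the values: 0 → 24

Answer: 24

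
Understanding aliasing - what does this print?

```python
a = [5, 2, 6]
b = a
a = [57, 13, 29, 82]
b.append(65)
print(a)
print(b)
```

Key concept: rebinding vs mutation: a is rebound to a new list, b still points at the original.
Step by step:
`a = [5, 2, 6]` → a = [5, 2, 6]
`b = a` → b = [5, 2, 6] (same object as a)
`a = [57, 13, 29, 82]` → a = [57, 13, 29, 82]
`b.append(65)` → b = [5, 2, 6, 65]
`print(a)` → prints [57, 13, 29, 82]
`print(b)` → prints [5, 2, 6, 65]

Answer:
[57, 13, 29, 82]
[5, 2, 6, 65]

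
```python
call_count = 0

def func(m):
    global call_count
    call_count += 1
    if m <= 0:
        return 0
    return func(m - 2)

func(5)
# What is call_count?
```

Linear recursion stepping by 2: 4 calls from m=5 down to ≤0.

Answer: 4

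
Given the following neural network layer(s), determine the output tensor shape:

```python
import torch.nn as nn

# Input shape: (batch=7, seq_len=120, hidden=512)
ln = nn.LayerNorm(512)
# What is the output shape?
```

Input: (7, 120, 512) -> Output: (7, 120, 512)

Answer: (7, 120, 512)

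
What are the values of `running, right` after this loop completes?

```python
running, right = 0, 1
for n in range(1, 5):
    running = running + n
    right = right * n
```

Sum and factorial of 1 to 4
`running, right` takes the values: (0, 1) → (1, 1) → (3, 1) → (3, 2) → (6, 2) → (6, 6) → (10, 6) → (10, 24)

Answer: 10, 24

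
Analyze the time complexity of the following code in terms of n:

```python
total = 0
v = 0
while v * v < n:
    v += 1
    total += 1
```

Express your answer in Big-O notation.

Each loop level contributes: √n. Multiplying the contributions gives O(√n).

Answer: O(√n)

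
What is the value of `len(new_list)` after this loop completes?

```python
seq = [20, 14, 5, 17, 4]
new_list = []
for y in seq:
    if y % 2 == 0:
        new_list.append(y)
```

Count even numbers in [20, 14, 5, 17, 4]
`new_list` takes the values: [] → [20] → [20, 14] → [20, 14, 4]
So `len(new_list)` = 3

Answer: 3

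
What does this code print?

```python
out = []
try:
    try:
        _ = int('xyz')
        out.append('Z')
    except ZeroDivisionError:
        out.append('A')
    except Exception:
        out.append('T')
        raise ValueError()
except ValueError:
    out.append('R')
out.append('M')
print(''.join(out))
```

Execution trace: 'T' (inner except Exception) → 'R' (outer except ValueError) → 'M' (after the try/except). Output: TRM

Answer: TRM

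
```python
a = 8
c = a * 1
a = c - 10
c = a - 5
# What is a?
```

Trace:
`a = 8` → a = 8
`c = a * 1` → c = 8
`a = c - 10` → a = -2
`c = a - 5` → c = -7
So a = -2

Answer: -2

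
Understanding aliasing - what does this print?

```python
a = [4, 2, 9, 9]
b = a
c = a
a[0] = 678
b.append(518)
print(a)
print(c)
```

Key concept: multiple aliases.
Step by step:
`a = [4, 2, 9, 9]` → a = [4, 2, 9, 9]
`b = a` → b = [4, 2, 9, 9] (same object as a)
`c = a` → c = [4, 2, 9, 9] (same object as a, b)
`a[0] = 678` → a = [678, 2, 9, 9] (same object as b, c); b = [678, 2, 9, 9] (same object as a, c); c = [678, 2, 9, 9] (same object as a, b)
`b.append(518)` → a = [678, 2, 9, 9, 518] (same object as b, c); b = [678, 2, 9, 9, 518] (same object as a, c); c = [678, 2, 9, 9, 518] (same object as a, b)
`print(a)` → prints [678, 2, 9, 9, 518]
`print(c)` → prints [678, 2, 9, 9, 518]

Answer:
[678, 2, 9, 9, 518]
[678, 2, 9, 9, 518]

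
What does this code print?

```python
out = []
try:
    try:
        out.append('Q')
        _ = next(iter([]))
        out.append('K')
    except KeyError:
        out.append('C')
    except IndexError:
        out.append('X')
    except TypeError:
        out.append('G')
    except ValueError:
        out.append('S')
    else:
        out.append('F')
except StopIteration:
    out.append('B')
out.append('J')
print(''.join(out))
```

Execution trace: 'Q' (try body) → 'B' (outer except StopIteration) → 'J' (after the try/except). Output: QBJ

Answer: QBJ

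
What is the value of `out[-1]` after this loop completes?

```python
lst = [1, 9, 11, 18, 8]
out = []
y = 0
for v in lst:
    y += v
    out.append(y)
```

Cumulative sum ends at 47
`out` takes the values: [] → [1] → [1, 10] → [1, 10, 21] → [1, 10, 21, 39] → [1, 10, 21, 39, 47]
So `out[-1]` = 47

Answer: 47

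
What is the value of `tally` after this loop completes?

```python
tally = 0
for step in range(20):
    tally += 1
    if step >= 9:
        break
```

Loop breaks when step reaches 9, tally is 10
`tally` takes the values: 0 → 1 → 2 → 3 → 4 → 5 → 6 → 7 → 8 → 9 → 10

Answer: 10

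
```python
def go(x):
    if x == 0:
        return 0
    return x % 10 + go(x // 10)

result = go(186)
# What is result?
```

Sum of digits of 186: 6 + 8 + 1 = 15

Answer: 15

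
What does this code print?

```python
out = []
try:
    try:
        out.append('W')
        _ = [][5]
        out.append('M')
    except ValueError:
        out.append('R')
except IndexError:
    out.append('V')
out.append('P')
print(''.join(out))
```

Execution trace: 'W' (inner try body) → 'V' (outer except IndexError) → 'P' (after the try/except). Output: WVP

Answer: WVP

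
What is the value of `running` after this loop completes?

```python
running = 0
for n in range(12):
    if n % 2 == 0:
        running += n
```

Sum of even numbers 0 to 11
`running` takes the values: 0 → 2 → 6 → 12 → 20 → 30

Answer: 30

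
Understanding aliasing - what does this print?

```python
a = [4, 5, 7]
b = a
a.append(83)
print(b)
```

Key concept: basic list aliasing.
Step by step:
`a = [4, 5, 7]` → a = [4, 5, 7]
`b = a` → b = [4, 5, 7] (same object as a)
`a.append(83)` → a = [4, 5, 7, 83] (same object as b); b = [4, 5, 7, 83] (same object as a)
`print(b)` → prints [4, 5, 7, 83]

Answer: [4, 5, 7, 83]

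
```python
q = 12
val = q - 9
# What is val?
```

Trace:
`q = 12` → q = 12
`val = q - 9` → val = 3
So val = 3

Answer: 3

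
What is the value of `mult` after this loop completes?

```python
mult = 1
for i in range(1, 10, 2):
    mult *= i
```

Product of 1, 3, 5, ... up to 9
`mult` takes the values: 1 → 3 → 15 → 105 → 945

Answer: 945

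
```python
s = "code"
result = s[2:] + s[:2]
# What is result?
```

Trace:
`s = "code"` → s = 'code'
`result = s[2:] + s[:2]` → result = 'deco'
So result = 'deco'

Answer: 'deco'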